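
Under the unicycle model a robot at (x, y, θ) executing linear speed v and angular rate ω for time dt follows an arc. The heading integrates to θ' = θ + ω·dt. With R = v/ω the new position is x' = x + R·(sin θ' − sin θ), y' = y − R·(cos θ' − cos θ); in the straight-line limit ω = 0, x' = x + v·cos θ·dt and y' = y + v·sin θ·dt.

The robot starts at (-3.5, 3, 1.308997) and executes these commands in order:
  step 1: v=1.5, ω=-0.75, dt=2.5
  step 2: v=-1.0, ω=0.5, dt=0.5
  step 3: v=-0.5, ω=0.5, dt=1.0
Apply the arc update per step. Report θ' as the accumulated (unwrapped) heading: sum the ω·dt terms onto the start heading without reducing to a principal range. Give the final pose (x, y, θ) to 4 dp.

(-1.4403, 4.4160, 0.1840)

step 1: θ'=-0.5660 (R=-2.0000) → pose (-0.4956, 4.1705, -0.5660)
step 2: θ'=-0.3160 (R=-2.0000) → pose (-0.9466, 4.3833, -0.3160)
step 3: θ'=0.1840 (R=-1.0000) → pose (-1.4403, 4.4160, 0.1840)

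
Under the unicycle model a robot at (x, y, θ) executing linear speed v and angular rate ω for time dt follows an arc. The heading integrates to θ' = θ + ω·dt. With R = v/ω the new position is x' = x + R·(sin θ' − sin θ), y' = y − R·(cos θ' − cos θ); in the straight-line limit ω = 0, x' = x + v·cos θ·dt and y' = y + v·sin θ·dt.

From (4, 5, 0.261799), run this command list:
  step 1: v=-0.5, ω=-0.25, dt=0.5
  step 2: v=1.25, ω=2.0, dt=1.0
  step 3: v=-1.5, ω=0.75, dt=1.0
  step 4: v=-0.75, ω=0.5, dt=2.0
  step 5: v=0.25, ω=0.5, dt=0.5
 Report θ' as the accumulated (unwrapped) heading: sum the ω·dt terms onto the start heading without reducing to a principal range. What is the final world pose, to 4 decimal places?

step 1: θ'=0.1368 (R=2.0000) → pose (3.7551, 4.9505, 0.1368)
step 2: θ'=2.1368 (R=0.6250) → pose (4.1974, 5.9049, 2.1368)
step 3: θ'=2.8868 (R=-2.0000) → pose (5.3814, 5.0420, 2.8868)
step 4: θ'=3.8868 (R=-1.5000) → pose (6.7767, 5.3911, 3.8868)
step 5: θ'=4.1368 (R=0.5000) → pose (6.6963, 5.2958, 4.1368)

(6.6963, 5.2958, 4.1368)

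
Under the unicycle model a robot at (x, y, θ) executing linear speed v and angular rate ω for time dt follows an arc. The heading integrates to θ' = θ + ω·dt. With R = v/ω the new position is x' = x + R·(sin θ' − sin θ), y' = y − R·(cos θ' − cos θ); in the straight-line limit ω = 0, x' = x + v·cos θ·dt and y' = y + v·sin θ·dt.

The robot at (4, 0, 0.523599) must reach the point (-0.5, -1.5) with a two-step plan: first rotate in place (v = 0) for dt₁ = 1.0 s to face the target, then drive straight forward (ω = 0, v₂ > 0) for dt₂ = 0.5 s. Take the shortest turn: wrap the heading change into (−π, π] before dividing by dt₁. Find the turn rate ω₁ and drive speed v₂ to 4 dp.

heading to target = atan2(-1.5−0, -0.5−4) = -2.8198
Δθ = wrap(-2.8198 − 0.5236) = 2.9397; ω₁ = Δθ/dt₁ = 2.9397
distance = √((-0.5−4)² + (-1.5−0)²) = 4.7434; v₂ = distance/dt₂ = 9.4868

ω₁ = 2.9397, v₂ = 9.4868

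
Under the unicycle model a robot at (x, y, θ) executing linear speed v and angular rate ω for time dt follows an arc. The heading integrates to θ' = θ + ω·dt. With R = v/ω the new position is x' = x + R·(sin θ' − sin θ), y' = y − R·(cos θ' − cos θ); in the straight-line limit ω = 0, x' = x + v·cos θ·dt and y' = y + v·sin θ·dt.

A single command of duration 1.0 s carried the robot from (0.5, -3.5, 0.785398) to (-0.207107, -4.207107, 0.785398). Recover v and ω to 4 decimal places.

v = -1.0000, ω = 0.0000

Δθ = 0.785398 − 0.785398 = 0.000000
ω = Δθ/dt = 0.000000/1.0 = 0.0000
ω = 0 → v = (Δx·cos θ + Δy·sin θ)/dt = -1.0000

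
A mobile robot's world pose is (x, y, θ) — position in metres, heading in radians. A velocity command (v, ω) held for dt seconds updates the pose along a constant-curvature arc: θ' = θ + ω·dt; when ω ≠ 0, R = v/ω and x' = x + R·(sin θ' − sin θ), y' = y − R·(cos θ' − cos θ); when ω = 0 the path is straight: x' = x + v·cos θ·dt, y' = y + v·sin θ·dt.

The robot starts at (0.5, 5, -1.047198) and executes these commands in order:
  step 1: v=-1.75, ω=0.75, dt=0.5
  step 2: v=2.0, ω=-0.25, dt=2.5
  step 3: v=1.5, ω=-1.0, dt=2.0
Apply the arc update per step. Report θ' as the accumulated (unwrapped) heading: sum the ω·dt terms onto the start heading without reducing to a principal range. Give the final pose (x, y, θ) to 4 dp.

step 1: θ'=-0.6722 (R=-2.3333) → pose (-0.0677, 5.6591, -0.6722)
step 2: θ'=-1.2972 (R=-8.0000) → pose (2.6530, 1.5610, -1.2972)
step 3: θ'=-3.2972 (R=-1.5000) → pose (0.9764, -0.3262, -3.2972)

(0.9764, -0.3262, -3.2972)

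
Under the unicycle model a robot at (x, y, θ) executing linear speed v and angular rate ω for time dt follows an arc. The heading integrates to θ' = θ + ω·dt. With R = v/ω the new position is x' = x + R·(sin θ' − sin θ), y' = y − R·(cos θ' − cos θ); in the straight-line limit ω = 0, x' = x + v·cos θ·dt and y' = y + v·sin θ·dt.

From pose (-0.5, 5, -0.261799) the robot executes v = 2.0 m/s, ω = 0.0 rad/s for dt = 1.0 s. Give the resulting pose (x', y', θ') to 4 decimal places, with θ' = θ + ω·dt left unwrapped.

θ' = -0.2618 + 0.0·1.0 = -0.2618
ω = 0 → straight: x' = -0.5 + 2.0·cos(-0.2618)·1.0 = 1.4319
y' = 5 + 2.0·sin(-0.2618)·1.0 = 4.4824

(1.4319, 4.4824, -0.2618)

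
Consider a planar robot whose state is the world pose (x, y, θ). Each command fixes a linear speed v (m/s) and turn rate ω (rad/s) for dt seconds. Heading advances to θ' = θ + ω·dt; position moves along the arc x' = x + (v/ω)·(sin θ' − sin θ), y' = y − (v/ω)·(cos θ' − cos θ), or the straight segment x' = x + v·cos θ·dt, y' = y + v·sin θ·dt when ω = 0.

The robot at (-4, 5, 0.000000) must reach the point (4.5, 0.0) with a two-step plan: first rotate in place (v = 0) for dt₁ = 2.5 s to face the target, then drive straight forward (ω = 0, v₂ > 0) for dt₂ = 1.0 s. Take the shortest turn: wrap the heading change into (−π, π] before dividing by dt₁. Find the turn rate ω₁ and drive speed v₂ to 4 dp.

heading to target = atan2(0−5, 4.5−-4) = -0.5317
Δθ = wrap(-0.5317 − 0.0000) = -0.5317; ω₁ = Δθ/dt₁ = -0.2127
distance = √((4.5−-4)² + (0−5)²) = 9.8615; v₂ = distance/dt₂ = 9.8615

ω₁ = -0.2127, v₂ = 9.8615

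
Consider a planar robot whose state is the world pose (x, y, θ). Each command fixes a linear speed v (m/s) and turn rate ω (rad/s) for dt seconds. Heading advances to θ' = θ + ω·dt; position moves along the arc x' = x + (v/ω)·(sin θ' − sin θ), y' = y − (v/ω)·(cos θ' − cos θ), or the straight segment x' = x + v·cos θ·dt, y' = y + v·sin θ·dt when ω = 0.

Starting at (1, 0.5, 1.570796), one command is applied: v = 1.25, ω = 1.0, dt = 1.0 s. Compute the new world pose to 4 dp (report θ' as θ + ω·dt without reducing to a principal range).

(0.4254, 1.5518, 2.5708)

θ' = 1.5708 + 1.0·1.0 = 2.5708
R = v/ω = 1.25/1.0 = 1.2500
x' = 1 + 1.2500·(sin 2.5708 − sin 1.5708) = 0.4254
y' = 0.5 − 1.2500·(cos 2.5708 − cos 1.5708) = 1.5518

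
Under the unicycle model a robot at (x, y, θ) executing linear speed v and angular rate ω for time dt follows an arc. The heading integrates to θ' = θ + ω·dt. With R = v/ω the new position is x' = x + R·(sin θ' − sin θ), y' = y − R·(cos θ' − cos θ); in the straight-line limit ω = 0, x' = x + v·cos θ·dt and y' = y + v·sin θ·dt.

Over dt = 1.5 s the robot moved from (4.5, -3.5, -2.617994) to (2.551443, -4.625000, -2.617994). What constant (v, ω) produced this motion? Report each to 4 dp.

v = 1.5000, ω = 0.0000

Δθ = -2.617994 − -2.617994 = 0.000000
ω = Δθ/dt = 0.000000/1.5 = 0.0000
ω = 0 → v = (Δx·cos θ + Δy·sin θ)/dt = 1.5000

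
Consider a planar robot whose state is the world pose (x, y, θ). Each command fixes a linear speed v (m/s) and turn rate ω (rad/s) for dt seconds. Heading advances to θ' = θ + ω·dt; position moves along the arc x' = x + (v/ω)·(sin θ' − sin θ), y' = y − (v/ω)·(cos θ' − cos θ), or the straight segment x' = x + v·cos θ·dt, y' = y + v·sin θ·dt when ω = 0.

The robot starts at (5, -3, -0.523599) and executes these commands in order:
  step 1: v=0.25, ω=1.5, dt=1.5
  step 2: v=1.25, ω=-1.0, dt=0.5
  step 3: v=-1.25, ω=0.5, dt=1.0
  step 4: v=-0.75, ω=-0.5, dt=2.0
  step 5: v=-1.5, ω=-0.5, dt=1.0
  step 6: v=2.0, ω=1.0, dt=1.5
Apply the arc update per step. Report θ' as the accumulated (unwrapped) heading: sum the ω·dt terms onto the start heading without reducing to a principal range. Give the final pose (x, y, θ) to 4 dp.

(4.9118, -3.2212, 1.7264)

step 1: θ'=1.7264 (R=0.1667) → pose (5.2480, -2.8298, 1.7264)
step 2: θ'=1.2264 (R=-1.2500) → pose (5.3063, -2.2141, 1.2264)
step 3: θ'=1.7264 (R=-2.5000) → pose (5.1897, -3.4456, 1.7264)
step 4: θ'=0.7264 (R=1.5000) → pose (4.7041, -4.7994, 0.7264)
step 5: θ'=0.2264 (R=3.0000) → pose (3.3850, -5.4801, 0.2264)
step 6: θ'=1.7264 (R=2.0000) → pose (4.9118, -3.2212, 1.7264)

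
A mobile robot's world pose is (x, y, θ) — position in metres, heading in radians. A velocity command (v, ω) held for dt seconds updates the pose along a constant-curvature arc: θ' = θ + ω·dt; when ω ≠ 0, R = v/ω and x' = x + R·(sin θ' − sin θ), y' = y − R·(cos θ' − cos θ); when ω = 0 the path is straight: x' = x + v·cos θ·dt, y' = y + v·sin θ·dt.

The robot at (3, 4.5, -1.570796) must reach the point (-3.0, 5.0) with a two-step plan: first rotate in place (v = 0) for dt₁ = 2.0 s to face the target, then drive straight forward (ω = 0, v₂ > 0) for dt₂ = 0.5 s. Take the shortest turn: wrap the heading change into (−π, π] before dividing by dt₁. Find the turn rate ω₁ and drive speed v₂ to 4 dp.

ω₁ = -0.8270, v₂ = 12.0416

heading to target = atan2(5−4.5, -3−3) = 3.0585
Δθ = wrap(3.0585 − -1.5708) = -1.6539; ω₁ = Δθ/dt₁ = -0.8270
distance = √((-3−3)² + (5−4.5)²) = 6.0208; v₂ = distance/dt₂ = 12.0416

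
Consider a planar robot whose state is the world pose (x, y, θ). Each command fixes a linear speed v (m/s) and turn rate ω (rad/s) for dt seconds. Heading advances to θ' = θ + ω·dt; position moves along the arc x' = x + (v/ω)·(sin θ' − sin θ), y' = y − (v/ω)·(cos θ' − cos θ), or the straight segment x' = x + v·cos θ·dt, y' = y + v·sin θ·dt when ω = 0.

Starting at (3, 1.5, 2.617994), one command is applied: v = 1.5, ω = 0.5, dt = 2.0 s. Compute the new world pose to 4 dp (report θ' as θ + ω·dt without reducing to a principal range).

(0.1242, 1.5679, 3.6180)

θ' = 2.6180 + 0.5·2.0 = 3.6180
R = v/ω = 1.5/0.5 = 3.0000
x' = 3 + 3.0000·(sin 3.6180 − sin 2.6180) = 0.1242
y' = 1.5 − 3.0000·(cos 3.6180 − cos 2.6180) = 1.5679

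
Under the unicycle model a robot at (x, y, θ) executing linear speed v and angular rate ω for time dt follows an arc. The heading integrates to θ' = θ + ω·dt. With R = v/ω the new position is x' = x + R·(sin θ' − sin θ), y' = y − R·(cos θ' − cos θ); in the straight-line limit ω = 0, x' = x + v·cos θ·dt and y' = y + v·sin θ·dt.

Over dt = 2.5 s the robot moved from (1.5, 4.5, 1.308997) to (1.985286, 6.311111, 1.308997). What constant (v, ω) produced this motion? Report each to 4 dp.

Δθ = 1.308997 − 1.308997 = 0.000000
ω = Δθ/dt = 0.000000/2.5 = 0.0000
ω = 0 → v = (Δx·cos θ + Δy·sin θ)/dt = 0.7500

v = 0.7500, ω = 0.0000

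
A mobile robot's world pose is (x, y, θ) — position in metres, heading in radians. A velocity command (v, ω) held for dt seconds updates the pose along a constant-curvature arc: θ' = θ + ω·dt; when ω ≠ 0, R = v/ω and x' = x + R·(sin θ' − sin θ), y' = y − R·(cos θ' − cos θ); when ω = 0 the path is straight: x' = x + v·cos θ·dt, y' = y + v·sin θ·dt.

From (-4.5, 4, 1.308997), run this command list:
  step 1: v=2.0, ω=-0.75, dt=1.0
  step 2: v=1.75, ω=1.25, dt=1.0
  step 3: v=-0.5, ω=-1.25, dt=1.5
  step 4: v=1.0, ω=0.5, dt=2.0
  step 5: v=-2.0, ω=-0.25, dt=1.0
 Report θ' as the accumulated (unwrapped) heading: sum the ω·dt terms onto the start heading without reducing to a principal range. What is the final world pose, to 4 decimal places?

(-2.7725, 5.9573, 0.6840)

step 1: θ'=0.5590 (R=-2.6667) → pose (-3.3384, 5.5706, 0.5590)
step 2: θ'=1.8090 (R=1.4000) → pose (-2.7204, 7.0878, 1.8090)
step 3: θ'=-0.0660 (R=0.4000) → pose (-3.1355, 6.5943, -0.0660)
step 4: θ'=0.9340 (R=2.0000) → pose (-1.3956, 7.4007, 0.9340)
step 5: θ'=0.6840 (R=8.0000) → pose (-2.7725, 5.9573, 0.6840)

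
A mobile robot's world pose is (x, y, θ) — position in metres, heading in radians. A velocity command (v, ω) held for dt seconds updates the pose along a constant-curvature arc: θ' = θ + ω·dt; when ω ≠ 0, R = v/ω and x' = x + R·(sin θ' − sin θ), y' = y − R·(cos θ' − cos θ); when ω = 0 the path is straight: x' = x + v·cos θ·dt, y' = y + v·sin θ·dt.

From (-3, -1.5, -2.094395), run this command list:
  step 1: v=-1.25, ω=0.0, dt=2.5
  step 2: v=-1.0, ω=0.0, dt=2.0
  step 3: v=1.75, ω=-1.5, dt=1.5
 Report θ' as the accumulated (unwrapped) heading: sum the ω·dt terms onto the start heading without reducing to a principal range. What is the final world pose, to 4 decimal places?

step 1: θ'=-2.0944 (straight) → pose (-1.4375, 1.2063, -2.0944)
step 2: θ'=-2.0944 (straight) → pose (-0.4375, 2.9384, -2.0944)
step 3: θ'=-4.3444 (R=-1.1667) → pose (-2.5364, 3.1020, -4.3444)

(-2.5364, 3.1020, -4.3444)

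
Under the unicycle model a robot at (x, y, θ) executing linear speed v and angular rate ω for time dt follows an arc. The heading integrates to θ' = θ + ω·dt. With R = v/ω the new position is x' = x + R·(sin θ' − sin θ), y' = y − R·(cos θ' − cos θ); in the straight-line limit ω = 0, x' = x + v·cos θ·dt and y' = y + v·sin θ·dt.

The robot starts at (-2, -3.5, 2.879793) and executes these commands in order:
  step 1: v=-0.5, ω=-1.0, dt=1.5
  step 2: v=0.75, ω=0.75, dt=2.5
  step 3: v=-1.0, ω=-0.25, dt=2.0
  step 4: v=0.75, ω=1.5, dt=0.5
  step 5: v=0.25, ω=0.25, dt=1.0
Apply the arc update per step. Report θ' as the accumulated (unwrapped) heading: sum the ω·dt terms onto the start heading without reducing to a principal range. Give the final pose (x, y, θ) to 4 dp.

(-1.3590, -3.2770, 3.7548)

step 1: θ'=1.3798 (R=0.5000) → pose (-1.6385, -4.0779, 1.3798)
step 2: θ'=3.2548 (R=1.0000) → pose (-2.7333, -2.8944, 3.2548)
step 3: θ'=2.7548 (R=4.0000) → pose (-0.7725, -3.1644, 2.7548)
step 4: θ'=3.5048 (R=0.5000) → pose (-1.1388, -3.1600, 3.5048)
step 5: θ'=3.7548 (R=1.0000) → pose (-1.3590, -3.2770, 3.7548)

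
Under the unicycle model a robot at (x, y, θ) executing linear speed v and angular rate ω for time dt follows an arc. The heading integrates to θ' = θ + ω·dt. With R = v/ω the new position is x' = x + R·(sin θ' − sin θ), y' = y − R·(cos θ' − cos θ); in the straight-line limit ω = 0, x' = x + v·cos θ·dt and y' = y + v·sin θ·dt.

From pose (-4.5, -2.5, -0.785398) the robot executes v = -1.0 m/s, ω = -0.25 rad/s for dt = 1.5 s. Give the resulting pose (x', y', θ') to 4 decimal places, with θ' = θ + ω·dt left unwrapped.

θ' = -0.7854 + -0.25·1.5 = -1.1604
R = v/ω = -1.0/-0.25 = 4.0000
x' = -4.5 + 4.0000·(sin -1.1604 − sin -0.7854) = -5.3394
y' = -2.5 − 4.0000·(cos -1.1604 − cos -0.7854) = -1.2675

(-5.3394, -1.2675, -1.1604)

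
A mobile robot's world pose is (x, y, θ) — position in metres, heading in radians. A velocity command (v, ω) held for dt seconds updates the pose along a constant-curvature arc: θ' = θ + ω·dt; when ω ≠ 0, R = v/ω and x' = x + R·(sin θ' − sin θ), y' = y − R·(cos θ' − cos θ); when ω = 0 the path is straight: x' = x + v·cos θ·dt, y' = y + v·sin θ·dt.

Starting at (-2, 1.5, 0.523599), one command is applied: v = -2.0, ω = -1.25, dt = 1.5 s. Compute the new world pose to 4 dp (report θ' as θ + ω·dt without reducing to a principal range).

θ' = 0.5236 + -1.25·1.5 = -1.3514
R = v/ω = -2.0/-1.25 = 1.6000
x' = -2 + 1.6000·(sin -1.3514 − sin 0.5236) = -4.3616
y' = 1.5 − 1.6000·(cos -1.3514 − cos 0.5236) = 2.5374

(-4.3616, 2.5374, -1.3514)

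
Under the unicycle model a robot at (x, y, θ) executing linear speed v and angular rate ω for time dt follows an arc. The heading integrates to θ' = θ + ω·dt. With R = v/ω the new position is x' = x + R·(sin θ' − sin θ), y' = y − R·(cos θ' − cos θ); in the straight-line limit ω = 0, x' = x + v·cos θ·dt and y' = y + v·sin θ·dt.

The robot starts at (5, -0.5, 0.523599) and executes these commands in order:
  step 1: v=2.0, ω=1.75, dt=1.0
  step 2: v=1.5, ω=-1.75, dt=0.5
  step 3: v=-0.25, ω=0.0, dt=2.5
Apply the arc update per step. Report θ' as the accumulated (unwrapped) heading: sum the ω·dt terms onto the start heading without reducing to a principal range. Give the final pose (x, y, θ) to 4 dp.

step 1: θ'=2.2736 (R=1.1429) → pose (5.3006, 1.2284, 2.2736)
step 2: θ'=1.3986 (R=-0.8571) → pose (5.1102, 1.9293, 1.3986)
step 3: θ'=1.3986 (straight) → pose (5.0031, 1.3136, 1.3986)

(5.0031, 1.3136, 1.3986)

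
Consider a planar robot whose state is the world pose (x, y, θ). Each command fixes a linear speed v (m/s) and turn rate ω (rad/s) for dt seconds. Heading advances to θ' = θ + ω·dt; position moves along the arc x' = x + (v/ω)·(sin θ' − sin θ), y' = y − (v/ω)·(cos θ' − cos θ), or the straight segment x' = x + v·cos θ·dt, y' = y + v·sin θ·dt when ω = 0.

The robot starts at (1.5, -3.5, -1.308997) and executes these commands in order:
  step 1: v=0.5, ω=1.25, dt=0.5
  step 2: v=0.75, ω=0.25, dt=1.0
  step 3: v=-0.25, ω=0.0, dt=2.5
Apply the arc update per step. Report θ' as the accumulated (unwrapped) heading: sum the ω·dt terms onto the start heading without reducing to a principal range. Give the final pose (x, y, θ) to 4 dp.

(1.7007, -3.8404, -0.4340)

step 1: θ'=-0.6840 (R=0.4000) → pose (1.6336, -3.7065, -0.6840)
step 2: θ'=-0.4340 (R=3.0000) → pose (2.2678, -4.1032, -0.4340)
step 3: θ'=-0.4340 (straight) → pose (1.7007, -3.8404, -0.4340)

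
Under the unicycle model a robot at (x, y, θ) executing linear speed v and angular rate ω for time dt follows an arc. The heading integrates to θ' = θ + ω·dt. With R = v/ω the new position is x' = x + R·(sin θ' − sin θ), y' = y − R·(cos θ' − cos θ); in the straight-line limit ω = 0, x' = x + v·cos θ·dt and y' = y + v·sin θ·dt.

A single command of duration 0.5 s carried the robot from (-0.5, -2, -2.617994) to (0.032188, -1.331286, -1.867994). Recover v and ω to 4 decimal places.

Δθ = -1.867994 − -2.617994 = 0.750000
ω = Δθ/dt = 0.750000/0.5 = 1.5000
R = −Δy/(cos θ' − cos θ) = -1.1667
v = R·ω = -1.1667·1.5000 = -1.7500

v = -1.7500, ω = 1.5000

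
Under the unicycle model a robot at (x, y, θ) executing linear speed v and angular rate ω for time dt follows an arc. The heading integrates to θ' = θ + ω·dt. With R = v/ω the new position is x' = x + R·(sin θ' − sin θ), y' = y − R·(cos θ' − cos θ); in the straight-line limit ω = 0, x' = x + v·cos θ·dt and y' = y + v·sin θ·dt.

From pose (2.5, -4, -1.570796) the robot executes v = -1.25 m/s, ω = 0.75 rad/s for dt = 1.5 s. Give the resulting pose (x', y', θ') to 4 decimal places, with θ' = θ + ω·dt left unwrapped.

(1.5520, -2.4962, -0.4458)

θ' = -1.5708 + 0.75·1.5 = -0.4458
R = v/ω = -1.25/0.75 = -1.6667
x' = 2.5 + -1.6667·(sin -0.4458 − sin -1.5708) = 1.5520
y' = -4 − -1.6667·(cos -0.4458 − cos -1.5708) = -2.4962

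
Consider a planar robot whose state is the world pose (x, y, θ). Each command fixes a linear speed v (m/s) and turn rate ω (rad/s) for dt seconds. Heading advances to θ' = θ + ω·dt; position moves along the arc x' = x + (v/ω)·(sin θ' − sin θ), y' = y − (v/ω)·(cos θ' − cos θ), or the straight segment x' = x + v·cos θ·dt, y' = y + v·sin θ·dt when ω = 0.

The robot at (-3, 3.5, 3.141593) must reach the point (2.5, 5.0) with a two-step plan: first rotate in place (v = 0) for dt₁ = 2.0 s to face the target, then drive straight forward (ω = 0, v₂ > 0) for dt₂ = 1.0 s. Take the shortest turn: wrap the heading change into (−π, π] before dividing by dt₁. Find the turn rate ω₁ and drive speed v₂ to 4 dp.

ω₁ = -1.4377, v₂ = 5.7009

heading to target = atan2(5−3.5, 2.5−-3) = 0.2663
Δθ = wrap(0.2663 − 3.1416) = -2.8753; ω₁ = Δθ/dt₁ = -1.4377
distance = √((2.5−-3)² + (5−3.5)²) = 5.7009; v₂ = distance/dt₂ = 5.7009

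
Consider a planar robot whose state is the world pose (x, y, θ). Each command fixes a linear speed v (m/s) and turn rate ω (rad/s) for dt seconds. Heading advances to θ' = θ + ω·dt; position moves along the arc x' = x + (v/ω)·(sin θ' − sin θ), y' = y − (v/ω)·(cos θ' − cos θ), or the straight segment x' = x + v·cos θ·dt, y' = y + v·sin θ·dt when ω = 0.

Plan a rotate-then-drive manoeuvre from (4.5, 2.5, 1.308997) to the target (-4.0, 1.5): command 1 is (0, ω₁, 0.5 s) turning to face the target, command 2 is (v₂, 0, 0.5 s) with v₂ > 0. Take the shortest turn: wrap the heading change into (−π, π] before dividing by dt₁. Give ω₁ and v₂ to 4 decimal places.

ω₁ = 3.8994, v₂ = 17.1172

heading to target = atan2(1.5−2.5, -4−4.5) = -3.0245
Δθ = wrap(-3.0245 − 1.3090) = 1.9497; ω₁ = Δθ/dt₁ = 3.8994
distance = √((-4−4.5)² + (1.5−2.5)²) = 8.5586; v₂ = distance/dt₂ = 17.1172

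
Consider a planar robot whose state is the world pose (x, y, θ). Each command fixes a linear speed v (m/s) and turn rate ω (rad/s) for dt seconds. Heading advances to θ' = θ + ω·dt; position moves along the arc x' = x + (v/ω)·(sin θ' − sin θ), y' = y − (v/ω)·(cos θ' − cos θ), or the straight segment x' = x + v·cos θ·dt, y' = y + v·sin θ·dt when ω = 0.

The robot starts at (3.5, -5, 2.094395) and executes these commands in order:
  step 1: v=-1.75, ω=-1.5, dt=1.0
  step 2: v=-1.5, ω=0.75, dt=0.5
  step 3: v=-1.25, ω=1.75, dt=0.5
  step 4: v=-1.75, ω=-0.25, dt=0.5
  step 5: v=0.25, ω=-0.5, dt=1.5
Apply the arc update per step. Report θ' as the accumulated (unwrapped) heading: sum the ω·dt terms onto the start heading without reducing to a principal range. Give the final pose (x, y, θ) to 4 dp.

step 1: θ'=0.5944 (R=1.1667) → pose (3.1430, -6.5499, 0.5944)
step 2: θ'=0.9694 (R=-2.0000) → pose (2.6139, -7.0753, 0.9694)
step 3: θ'=1.8444 (R=-0.7143) → pose (2.5151, -7.6724, 1.8444)
step 4: θ'=1.7194 (R=7.0000) → pose (2.6984, -8.5274, 1.7194)
step 5: θ'=0.9694 (R=-0.5000) → pose (2.7806, -8.1705, 0.9694)

(2.7806, -8.1705, 0.9694)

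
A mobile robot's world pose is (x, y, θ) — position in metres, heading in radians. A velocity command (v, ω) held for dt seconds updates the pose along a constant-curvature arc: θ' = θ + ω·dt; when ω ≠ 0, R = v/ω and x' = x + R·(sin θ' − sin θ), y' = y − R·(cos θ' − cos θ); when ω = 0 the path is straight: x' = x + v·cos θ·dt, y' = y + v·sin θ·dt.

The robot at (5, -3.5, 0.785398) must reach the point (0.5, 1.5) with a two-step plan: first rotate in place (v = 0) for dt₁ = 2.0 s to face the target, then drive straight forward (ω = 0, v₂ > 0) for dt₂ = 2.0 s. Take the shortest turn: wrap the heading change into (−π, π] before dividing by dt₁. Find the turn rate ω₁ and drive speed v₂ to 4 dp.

ω₁ = 0.7591, v₂ = 3.3634

heading to target = atan2(1.5−-3.5, 0.5−5) = 2.3036
Δθ = wrap(2.3036 − 0.7854) = 1.5182; ω₁ = Δθ/dt₁ = 0.7591
distance = √((0.5−5)² + (1.5−-3.5)²) = 6.7268; v₂ = distance/dt₂ = 3.3634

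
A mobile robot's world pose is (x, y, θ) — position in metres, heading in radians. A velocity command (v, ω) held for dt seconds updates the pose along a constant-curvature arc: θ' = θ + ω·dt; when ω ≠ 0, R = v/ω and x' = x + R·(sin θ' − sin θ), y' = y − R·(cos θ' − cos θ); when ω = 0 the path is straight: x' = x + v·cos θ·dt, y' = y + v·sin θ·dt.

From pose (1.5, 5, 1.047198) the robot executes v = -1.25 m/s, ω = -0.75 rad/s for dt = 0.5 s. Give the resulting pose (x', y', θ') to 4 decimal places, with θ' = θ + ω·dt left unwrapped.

(1.0945, 4.5292, 0.6722)

θ' = 1.0472 + -0.75·0.5 = 0.6722
R = v/ω = -1.25/-0.75 = 1.6667
x' = 1.5 + 1.6667·(sin 0.6722 − sin 1.0472) = 1.0945
y' = 5 − 1.6667·(cos 0.6722 − cos 1.0472) = 4.5292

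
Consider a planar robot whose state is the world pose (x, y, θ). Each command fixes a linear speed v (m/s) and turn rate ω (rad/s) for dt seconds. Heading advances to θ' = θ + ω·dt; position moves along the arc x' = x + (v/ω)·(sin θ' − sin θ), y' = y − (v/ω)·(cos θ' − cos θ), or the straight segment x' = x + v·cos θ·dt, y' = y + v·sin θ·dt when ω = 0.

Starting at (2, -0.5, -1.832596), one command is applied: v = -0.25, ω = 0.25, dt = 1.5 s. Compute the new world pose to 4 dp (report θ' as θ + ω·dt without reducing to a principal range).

(2.0277, -0.1282, -1.4576)

θ' = -1.8326 + 0.25·1.5 = -1.4576
R = v/ω = -0.25/0.25 = -1.0000
x' = 2 + -1.0000·(sin -1.4576 − sin -1.8326) = 2.0277
y' = -0.5 − -1.0000·(cos -1.4576 − cos -1.8326) = -0.1282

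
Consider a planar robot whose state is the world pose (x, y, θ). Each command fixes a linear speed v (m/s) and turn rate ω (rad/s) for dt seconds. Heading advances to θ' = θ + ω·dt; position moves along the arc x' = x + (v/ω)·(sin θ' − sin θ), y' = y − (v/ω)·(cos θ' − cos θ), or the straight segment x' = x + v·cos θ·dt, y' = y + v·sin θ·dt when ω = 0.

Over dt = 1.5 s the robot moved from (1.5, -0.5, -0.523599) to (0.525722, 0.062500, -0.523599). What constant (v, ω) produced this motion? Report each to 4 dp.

Δθ = -0.523599 − -0.523599 = 0.000000
ω = Δθ/dt = 0.000000/1.5 = 0.0000
ω = 0 → v = (Δx·cos θ + Δy·sin θ)/dt = -0.7500

v = -0.7500, ω = 0.0000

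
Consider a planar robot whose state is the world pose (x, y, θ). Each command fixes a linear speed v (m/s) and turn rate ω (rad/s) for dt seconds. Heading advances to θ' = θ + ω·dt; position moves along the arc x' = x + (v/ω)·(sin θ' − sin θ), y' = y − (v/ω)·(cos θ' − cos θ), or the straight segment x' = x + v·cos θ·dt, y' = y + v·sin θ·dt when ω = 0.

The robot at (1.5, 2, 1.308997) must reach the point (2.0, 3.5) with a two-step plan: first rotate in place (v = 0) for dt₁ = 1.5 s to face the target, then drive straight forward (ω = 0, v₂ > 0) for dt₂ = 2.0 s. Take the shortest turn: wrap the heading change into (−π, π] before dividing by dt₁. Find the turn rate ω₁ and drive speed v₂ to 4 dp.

heading to target = atan2(3.5−2, 2−1.5) = 1.2490
Δθ = wrap(1.2490 − 1.3090) = -0.0600; ω₁ = Δθ/dt₁ = -0.0400
distance = √((2−1.5)² + (3.5−2)²) = 1.5811; v₂ = distance/dt₂ = 0.7906

ω₁ = -0.0400, v₂ = 0.7906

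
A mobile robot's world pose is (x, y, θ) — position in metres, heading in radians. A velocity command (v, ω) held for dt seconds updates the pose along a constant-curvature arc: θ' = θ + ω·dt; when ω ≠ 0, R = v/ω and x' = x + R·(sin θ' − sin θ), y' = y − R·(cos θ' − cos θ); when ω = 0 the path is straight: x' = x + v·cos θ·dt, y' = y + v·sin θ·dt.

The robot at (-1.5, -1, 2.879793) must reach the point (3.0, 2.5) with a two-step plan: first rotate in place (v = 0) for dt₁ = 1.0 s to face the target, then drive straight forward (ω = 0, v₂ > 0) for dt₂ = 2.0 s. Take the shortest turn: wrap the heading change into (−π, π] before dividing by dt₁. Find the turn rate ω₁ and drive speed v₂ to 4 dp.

heading to target = atan2(2.5−-1, 3−-1.5) = 0.6610
Δθ = wrap(0.6610 − 2.8798) = -2.2187; ω₁ = Δθ/dt₁ = -2.2187
distance = √((3−-1.5)² + (2.5−-1)²) = 5.7009; v₂ = distance/dt₂ = 2.8504

ω₁ = -2.2187, v₂ = 2.8504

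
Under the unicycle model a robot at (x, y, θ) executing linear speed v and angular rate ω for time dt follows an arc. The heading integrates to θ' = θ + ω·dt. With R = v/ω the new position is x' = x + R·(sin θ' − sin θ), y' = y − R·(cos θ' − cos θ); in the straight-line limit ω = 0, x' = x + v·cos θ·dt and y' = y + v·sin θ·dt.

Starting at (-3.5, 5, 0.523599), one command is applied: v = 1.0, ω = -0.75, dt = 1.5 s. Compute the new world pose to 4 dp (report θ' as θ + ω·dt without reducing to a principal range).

(-2.0789, 4.9447, -0.6014)

θ' = 0.5236 + -0.75·1.5 = -0.6014
R = v/ω = 1.0/-0.75 = -1.3333
x' = -3.5 + -1.3333·(sin -0.6014 − sin 0.5236) = -2.0789
y' = 5 − -1.3333·(cos -0.6014 − cos 0.5236) = 4.9447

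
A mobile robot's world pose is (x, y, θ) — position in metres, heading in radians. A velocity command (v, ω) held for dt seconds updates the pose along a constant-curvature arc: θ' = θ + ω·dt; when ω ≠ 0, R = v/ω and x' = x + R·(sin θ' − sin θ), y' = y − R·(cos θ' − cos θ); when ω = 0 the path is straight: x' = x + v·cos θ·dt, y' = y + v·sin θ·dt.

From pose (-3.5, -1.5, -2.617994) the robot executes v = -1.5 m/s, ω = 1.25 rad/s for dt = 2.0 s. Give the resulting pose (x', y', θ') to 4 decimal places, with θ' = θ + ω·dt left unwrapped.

θ' = -2.6180 + 1.25·2.0 = -0.1180
R = v/ω = -1.5/1.25 = -1.2000
x' = -3.5 + -1.2000·(sin -0.1180 − sin -2.6180) = -3.9587
y' = -1.5 − -1.2000·(cos -0.1180 − cos -2.6180) = 0.7309

(-3.9587, 0.7309, -0.1180)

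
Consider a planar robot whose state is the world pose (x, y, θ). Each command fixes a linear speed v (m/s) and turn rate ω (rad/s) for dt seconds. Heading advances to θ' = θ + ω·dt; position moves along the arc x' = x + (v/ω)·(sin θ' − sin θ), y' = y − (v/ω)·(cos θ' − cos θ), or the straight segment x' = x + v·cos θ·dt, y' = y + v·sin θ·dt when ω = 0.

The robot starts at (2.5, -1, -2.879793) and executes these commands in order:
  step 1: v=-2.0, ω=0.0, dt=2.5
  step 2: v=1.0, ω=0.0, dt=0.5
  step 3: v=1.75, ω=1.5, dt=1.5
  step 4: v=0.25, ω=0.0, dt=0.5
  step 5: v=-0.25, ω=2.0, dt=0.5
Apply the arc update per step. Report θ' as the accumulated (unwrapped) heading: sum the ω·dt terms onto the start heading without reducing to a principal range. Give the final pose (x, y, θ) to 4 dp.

step 1: θ'=-2.8798 (straight) → pose (7.3296, 0.2941, -2.8798)
step 2: θ'=-2.8798 (straight) → pose (6.8467, 0.1647, -2.8798)
step 3: θ'=-0.6298 (R=1.1667) → pose (6.4615, -1.9051, -0.6298)
step 4: θ'=-0.6298 (straight) → pose (6.5625, -1.9787, -0.6298)
step 5: θ'=0.3702 (R=-0.1250) → pose (6.4437, -1.9632, 0.3702)

(6.4437, -1.9632, 0.3702)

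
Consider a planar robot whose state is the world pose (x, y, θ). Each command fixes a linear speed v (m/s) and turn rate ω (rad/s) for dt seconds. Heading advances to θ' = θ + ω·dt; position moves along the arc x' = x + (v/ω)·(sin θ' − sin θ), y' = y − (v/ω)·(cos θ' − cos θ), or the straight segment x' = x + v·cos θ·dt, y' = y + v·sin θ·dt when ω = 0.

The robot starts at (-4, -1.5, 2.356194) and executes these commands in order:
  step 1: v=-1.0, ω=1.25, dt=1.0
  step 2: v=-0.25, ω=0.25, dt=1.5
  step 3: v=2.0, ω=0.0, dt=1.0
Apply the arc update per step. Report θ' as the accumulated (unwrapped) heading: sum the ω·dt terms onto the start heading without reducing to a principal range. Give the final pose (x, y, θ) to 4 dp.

(-4.1151, -2.9120, 3.9812)

step 1: θ'=3.6062 (R=-0.8000) → pose (-3.0759, -1.6495, 3.6062)
step 2: θ'=3.9812 (R=-1.0000) → pose (-2.7796, -1.4233, 3.9812)
step 3: θ'=3.9812 (straight) → pose (-4.1151, -2.9120, 3.9812)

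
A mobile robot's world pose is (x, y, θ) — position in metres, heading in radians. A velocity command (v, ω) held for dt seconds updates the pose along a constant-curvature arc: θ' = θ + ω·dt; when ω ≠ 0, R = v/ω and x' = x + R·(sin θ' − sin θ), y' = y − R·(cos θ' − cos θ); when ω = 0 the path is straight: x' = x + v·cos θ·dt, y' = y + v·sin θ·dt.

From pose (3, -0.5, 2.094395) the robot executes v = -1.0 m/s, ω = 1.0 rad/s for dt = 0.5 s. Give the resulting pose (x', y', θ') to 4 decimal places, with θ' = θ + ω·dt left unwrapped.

θ' = 2.0944 + 1.0·0.5 = 2.5944
R = v/ω = -1.0/1.0 = -1.0000
x' = 3 + -1.0000·(sin 2.5944 − sin 2.0944) = 3.3457
y' = -0.5 − -1.0000·(cos 2.5944 − cos 2.0944) = -0.8540

(3.3457, -0.8540, 2.5944)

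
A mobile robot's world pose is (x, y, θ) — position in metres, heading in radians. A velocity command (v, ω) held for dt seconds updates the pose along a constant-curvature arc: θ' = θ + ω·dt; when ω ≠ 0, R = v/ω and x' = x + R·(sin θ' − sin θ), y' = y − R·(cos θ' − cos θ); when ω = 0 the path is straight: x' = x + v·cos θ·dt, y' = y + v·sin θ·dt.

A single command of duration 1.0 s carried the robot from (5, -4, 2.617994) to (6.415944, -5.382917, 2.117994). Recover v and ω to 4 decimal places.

Δθ = 2.117994 − 2.617994 = -0.500000
ω = Δθ/dt = -0.500000/1.0 = -0.5000
R = Δx/(sin θ' − sin θ) = 4.0000
v = R·ω = 4.0000·-0.5000 = -2.0000

v = -2.0000, ω = -0.5000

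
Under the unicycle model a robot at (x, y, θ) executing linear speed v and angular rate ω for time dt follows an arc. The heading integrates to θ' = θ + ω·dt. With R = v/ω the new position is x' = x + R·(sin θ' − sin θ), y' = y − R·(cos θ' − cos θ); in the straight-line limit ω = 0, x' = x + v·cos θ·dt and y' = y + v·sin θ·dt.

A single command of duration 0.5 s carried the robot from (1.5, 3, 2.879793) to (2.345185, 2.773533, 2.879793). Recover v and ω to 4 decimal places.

v = -1.7500, ω = 0.0000

Δθ = 2.879793 − 2.879793 = 0.000000
ω = Δθ/dt = 0.000000/0.5 = 0.0000
ω = 0 → v = (Δx·cos θ + Δy·sin θ)/dt = -1.7500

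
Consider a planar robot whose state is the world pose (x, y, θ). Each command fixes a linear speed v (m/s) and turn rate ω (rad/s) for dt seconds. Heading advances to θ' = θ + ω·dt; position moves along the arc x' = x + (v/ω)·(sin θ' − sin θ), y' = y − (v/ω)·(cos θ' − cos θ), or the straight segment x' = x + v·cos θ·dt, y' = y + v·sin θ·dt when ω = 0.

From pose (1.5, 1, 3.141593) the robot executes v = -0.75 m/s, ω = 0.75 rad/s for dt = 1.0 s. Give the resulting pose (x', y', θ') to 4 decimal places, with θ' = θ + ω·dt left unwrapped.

θ' = 3.1416 + 0.75·1.0 = 3.8916
R = v/ω = -0.75/0.75 = -1.0000
x' = 1.5 + -1.0000·(sin 3.8916 − sin 3.1416) = 2.1816
y' = 1 − -1.0000·(cos 3.8916 − cos 3.1416) = 1.2683

(2.1816, 1.2683, 3.8916)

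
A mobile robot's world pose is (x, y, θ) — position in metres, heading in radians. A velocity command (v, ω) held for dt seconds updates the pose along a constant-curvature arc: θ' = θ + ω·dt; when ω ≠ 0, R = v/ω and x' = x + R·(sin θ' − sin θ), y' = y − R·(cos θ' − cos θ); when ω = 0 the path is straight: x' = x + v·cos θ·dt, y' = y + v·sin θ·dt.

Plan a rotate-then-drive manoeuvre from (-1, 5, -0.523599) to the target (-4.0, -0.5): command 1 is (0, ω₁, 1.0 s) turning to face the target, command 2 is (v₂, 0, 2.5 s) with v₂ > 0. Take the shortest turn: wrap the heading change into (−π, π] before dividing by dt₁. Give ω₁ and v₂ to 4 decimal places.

ω₁ = -1.5465, v₂ = 2.5060

heading to target = atan2(-0.5−5, -4−-1) = -2.0701
Δθ = wrap(-2.0701 − -0.5236) = -1.5465; ω₁ = Δθ/dt₁ = -1.5465
distance = √((-4−-1)² + (-0.5−5)²) = 6.2650; v₂ = distance/dt₂ = 2.5060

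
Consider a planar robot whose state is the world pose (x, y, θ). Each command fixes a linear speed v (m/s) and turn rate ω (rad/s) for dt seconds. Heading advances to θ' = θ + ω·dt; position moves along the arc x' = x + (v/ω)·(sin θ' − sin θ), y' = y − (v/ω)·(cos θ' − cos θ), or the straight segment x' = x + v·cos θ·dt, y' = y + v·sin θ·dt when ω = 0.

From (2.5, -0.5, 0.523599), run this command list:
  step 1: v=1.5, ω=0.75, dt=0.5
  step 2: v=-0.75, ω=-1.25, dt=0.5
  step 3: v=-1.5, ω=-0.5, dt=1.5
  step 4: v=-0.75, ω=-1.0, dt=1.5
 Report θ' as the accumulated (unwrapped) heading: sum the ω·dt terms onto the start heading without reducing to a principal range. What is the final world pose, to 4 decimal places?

(0.2260, 0.9675, -1.9764)

step 1: θ'=0.8986 (R=2.0000) → pose (3.0649, -0.0134, 0.8986)
step 2: θ'=0.2736 (R=0.6000) → pose (2.7576, -0.2174, 0.2736)
step 3: θ'=-0.4764 (R=3.0000) → pose (0.5712, 0.0050, -0.4764)
step 4: θ'=-1.9764 (R=0.7500) → pose (0.2260, 0.9675, -1.9764)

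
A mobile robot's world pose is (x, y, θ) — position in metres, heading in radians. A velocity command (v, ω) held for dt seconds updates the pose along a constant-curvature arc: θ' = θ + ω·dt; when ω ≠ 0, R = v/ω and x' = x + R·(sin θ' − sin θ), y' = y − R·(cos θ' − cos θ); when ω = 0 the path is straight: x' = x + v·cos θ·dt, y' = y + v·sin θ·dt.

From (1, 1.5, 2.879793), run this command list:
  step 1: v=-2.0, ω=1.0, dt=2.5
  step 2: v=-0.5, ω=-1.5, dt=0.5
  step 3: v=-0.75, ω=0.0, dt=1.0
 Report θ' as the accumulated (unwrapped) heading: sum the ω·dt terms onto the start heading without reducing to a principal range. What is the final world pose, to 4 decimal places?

step 1: θ'=5.3798 (R=-2.0000) → pose (3.0885, 4.6697, 5.3798)
step 2: θ'=4.6298 (R=0.3333) → pose (3.0181, 4.9036, 4.6298)
step 3: θ'=4.6298 (straight) → pose (3.0800, 5.6510, 4.6298)

(3.0800, 5.6510, 4.6298)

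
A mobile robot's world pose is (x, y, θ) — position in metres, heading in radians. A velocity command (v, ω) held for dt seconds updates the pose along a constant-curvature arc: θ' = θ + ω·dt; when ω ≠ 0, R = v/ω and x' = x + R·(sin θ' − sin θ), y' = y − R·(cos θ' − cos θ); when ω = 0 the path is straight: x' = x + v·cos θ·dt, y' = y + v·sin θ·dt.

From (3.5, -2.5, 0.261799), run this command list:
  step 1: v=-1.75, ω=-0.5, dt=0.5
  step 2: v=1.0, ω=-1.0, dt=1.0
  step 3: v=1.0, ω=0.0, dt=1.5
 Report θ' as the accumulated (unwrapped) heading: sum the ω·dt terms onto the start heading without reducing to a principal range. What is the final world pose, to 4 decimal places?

step 1: θ'=0.0118 (R=3.5000) → pose (2.6354, -2.6190, 0.0118)
step 2: θ'=-0.9882 (R=-1.0000) → pose (3.4823, -3.0688, -0.9882)
step 3: θ'=-0.9882 (straight) → pose (4.3076, -4.3213, -0.9882)

(4.3076, -4.3213, -0.9882)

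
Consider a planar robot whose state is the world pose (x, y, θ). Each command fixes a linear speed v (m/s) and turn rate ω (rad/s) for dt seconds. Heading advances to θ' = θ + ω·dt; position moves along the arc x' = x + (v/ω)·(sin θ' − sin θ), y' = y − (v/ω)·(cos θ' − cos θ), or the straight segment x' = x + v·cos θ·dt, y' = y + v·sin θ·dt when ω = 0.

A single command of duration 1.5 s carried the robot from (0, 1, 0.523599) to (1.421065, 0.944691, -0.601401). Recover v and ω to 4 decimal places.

Δθ = -0.601401 − 0.523599 = -1.125000
ω = Δθ/dt = -1.125000/1.5 = -0.7500
R = Δx/(sin θ' − sin θ) = -1.3333
v = R·ω = -1.3333·-0.7500 = 1.0000

v = 1.0000, ω = -0.7500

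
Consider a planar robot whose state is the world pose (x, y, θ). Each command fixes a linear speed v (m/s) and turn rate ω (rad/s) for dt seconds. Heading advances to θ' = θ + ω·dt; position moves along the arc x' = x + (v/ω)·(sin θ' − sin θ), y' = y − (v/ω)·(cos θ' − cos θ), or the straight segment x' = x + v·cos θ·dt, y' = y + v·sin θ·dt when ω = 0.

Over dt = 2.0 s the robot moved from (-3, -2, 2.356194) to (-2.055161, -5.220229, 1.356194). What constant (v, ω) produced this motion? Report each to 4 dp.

v = -1.7500, ω = -0.5000

Δθ = 1.356194 − 2.356194 = -1.000000
ω = Δθ/dt = -1.000000/2.0 = -0.5000
R = −Δy/(cos θ' − cos θ) = 3.5000
v = R·ω = 3.5000·-0.5000 = -1.7500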